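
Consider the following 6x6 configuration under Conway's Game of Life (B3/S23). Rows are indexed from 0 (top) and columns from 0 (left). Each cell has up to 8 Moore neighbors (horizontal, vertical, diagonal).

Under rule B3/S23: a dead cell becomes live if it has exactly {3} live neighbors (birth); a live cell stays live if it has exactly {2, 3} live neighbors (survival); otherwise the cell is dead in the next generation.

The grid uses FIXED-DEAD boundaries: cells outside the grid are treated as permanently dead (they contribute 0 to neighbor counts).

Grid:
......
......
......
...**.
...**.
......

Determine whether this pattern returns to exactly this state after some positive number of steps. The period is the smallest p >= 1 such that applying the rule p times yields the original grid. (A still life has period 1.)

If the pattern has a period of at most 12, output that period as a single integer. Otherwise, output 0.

Answer: 1

Derivation:
Simulating and comparing each generation to the original:
Gen 0 (original, given above): 4 live cells
Gen 1: 4 live cells, MATCHES original -> period = 1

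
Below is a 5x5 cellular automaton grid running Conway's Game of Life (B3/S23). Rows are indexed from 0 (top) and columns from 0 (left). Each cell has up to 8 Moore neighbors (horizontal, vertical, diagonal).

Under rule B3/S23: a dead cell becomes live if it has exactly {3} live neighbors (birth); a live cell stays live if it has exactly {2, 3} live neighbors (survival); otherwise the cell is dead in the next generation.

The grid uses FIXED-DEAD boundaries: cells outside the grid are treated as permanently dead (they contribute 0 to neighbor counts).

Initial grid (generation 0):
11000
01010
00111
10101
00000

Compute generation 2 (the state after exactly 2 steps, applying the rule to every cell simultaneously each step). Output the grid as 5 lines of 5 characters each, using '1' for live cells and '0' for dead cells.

Answer: 10110
10011
10001
00010
00000

Derivation:
Simulating step by step:
Generation 0 (given above): 10 live cells
Generation 1: 11 live cells
11100
11011
00001
01101
00000
Generation 2: 9 live cells
(generation 2 grid is the final answer)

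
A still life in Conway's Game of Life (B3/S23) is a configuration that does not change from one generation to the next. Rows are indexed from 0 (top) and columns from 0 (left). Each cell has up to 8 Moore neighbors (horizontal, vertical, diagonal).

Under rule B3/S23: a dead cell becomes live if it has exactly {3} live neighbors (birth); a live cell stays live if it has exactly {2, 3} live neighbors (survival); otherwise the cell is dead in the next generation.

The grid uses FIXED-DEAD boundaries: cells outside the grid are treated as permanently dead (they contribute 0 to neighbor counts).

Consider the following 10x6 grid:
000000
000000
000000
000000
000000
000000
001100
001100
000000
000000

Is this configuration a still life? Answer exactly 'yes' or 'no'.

Answer: yes

Derivation:
Compute generation 1 and compare to generation 0 (given above):
Generation 1:
000000
000000
000000
000000
000000
000000
001100
001100
000000
000000
The grids are IDENTICAL -> still life.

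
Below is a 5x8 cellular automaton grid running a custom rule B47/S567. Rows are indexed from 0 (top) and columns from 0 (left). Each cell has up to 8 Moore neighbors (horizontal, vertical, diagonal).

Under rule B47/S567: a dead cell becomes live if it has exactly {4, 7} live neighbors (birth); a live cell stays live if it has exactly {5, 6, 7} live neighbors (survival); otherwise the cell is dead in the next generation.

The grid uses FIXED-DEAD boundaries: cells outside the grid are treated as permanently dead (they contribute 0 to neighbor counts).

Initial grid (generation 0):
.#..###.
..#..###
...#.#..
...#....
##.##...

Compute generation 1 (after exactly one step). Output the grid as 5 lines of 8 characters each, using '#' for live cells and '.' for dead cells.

Answer: ........
.....##.
....#.#.
..#.....
........

Derivation:
Simulating step by step:
Generation 0 (given above): 15 live cells
Generation 1: 5 live cells
(generation 1 grid is the final answer)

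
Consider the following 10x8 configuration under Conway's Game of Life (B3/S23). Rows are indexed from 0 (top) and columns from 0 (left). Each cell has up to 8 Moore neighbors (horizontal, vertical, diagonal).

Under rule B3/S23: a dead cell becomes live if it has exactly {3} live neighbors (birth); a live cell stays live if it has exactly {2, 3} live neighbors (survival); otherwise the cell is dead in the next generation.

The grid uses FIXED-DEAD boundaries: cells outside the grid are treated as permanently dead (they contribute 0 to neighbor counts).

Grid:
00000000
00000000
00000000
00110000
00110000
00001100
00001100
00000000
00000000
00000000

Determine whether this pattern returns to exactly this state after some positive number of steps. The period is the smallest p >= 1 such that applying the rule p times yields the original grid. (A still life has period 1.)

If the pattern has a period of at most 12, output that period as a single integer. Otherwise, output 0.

Simulating and comparing each generation to the original:
Gen 0 (original, given above): 8 live cells
Gen 1: 6 live cells, differs from original
Gen 2: 8 live cells, MATCHES original -> period = 2

Answer: 2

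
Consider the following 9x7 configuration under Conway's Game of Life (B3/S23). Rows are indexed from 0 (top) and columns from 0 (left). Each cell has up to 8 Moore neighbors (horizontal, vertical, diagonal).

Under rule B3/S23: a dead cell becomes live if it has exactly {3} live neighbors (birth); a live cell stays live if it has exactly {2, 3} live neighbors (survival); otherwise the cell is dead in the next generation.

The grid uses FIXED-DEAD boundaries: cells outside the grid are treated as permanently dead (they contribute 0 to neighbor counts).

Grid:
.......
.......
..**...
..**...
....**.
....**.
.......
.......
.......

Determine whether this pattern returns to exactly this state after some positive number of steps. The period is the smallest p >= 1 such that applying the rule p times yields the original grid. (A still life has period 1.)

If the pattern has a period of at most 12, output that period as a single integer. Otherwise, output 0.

Answer: 2

Derivation:
Simulating and comparing each generation to the original:
Gen 0 (original, given above): 8 live cells
Gen 1: 6 live cells, differs from original
Gen 2: 8 live cells, MATCHES original -> period = 2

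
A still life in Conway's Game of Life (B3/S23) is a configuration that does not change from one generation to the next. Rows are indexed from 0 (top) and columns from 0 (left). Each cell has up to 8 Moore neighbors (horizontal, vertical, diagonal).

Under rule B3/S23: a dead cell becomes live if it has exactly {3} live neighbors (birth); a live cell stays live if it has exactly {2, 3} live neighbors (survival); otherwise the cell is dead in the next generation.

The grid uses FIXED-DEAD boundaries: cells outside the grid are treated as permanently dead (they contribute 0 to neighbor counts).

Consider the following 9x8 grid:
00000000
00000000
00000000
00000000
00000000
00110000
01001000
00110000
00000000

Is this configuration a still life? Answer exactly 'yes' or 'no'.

Compute generation 1 and compare to generation 0 (given above):
Generation 1:
00000000
00000000
00000000
00000000
00000000
00110000
01001000
00110000
00000000
The grids are IDENTICAL -> still life.

Answer: yes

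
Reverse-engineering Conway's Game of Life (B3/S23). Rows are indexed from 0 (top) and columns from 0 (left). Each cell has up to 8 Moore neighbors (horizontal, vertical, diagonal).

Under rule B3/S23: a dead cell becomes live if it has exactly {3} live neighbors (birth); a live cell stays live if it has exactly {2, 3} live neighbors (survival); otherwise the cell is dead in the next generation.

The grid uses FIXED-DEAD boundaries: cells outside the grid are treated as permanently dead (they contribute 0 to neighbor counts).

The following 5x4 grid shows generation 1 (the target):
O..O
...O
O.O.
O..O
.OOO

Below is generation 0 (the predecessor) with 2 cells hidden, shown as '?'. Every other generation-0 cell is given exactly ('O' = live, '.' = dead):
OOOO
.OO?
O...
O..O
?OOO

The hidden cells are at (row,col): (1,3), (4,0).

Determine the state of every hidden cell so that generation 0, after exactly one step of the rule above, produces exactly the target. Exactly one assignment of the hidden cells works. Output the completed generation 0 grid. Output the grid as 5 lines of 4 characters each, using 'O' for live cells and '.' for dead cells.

Answer: OOOO
.OO.
O...
O..O
.OOO

Derivation:
Hidden generation-0 cells (in order): (1,3), (4,0).
A hidden cell only influences target cells in its own 3x3 neighborhood. Try each of the 2^2 = 4 assignments, step the completed generation 0 forward once under B3/S23, and compare with the target:
  (1,3)=. (4,0)=. -> step reproduces the target at every cell -> ACCEPT
  (1,3)=. (4,0)=O -> step gives (4,0)='O' but target has '.' -> reject
  (1,3)=O (4,0)=. -> step gives (2,2)='.' but target has 'O' -> reject
  (1,3)=O (4,0)=O -> step gives (2,2)='.' but target has 'O' -> reject
Unique solution: (1,3)=dead, (4,0)=dead.
Check: live-neighbor counts of every cell in the completed generation 0:
2442
4543
2432
2442
2232
Applying B3/S23 to generation 0 with these counts gives:
O..O
...O
O.O.
O..O
.OOO
which matches the target exactly.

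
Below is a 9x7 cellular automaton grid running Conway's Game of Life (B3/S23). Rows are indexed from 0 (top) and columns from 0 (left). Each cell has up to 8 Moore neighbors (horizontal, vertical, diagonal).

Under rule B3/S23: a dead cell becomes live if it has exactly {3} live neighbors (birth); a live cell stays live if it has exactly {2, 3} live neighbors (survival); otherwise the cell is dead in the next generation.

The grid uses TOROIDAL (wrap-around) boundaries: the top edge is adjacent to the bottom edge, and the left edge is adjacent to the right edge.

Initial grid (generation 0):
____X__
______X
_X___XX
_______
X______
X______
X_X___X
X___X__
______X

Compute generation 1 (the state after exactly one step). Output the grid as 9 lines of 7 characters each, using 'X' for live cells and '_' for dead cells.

Answer: _____X_
X_____X
X____XX
X_____X
_______
X______
X_____X
XX___X_
_____X_

Derivation:
Simulating step by step:
Generation 0 (given above): 13 live cells
Generation 1: 15 live cells
(generation 1 grid is the final answer)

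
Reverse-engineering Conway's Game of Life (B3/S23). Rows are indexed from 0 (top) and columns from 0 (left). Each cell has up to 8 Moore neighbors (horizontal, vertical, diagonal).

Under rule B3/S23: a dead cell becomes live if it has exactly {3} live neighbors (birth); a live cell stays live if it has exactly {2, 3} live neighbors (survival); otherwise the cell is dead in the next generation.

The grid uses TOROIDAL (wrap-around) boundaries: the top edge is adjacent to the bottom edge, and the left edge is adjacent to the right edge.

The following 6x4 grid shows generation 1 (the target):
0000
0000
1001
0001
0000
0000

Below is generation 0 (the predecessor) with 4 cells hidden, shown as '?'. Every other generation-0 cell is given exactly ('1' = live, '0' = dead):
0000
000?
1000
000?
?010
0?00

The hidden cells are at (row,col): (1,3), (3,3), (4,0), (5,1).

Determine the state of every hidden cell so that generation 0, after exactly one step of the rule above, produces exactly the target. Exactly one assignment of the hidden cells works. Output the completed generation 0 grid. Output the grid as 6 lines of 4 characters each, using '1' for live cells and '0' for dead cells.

Answer: 0000
0001
1000
0001
0010
0000

Derivation:
Hidden generation-0 cells (in order): (1,3), (3,3), (4,0), (5,1).
A hidden cell only influences target cells in its own 3x3 neighborhood. Try each of the 2^4 = 16 assignments, step the completed generation 0 forward once under B3/S23, and compare with the target:
  (1,3)=0 (3,3)=0 (4,0)=0 (5,1)=0 -> step gives (2,0)='0' but target has '1' -> reject
  (1,3)=0 (3,3)=0 (4,0)=0 (5,1)=1 -> step gives (2,0)='0' but target has '1' -> reject
  (1,3)=0 (3,3)=0 (4,0)=1 (5,1)=0 -> step gives (2,0)='0' but target has '1' -> reject
  (1,3)=0 (3,3)=0 (4,0)=1 (5,1)=1 -> step gives (2,0)='0' but target has '1' -> reject
  (1,3)=0 (3,3)=1 (4,0)=0 (5,1)=0 -> step gives (2,0)='0' but target has '1' -> reject
  (1,3)=0 (3,3)=1 (4,0)=0 (5,1)=1 -> step gives (2,0)='0' but target has '1' -> reject
  (1,3)=0 (3,3)=1 (4,0)=1 (5,1)=0 -> step gives (2,0)='0' but target has '1' -> reject
  (1,3)=0 (3,3)=1 (4,0)=1 (5,1)=1 -> step gives (2,0)='0' but target has '1' -> reject
  (1,3)=1 (3,3)=0 (4,0)=0 (5,1)=0 -> step gives (2,0)='0' but target has '1' -> reject
  (1,3)=1 (3,3)=0 (4,0)=0 (5,1)=1 -> step gives (2,0)='0' but target has '1' -> reject
  (1,3)=1 (3,3)=0 (4,0)=1 (5,1)=0 -> step gives (2,0)='0' but target has '1' -> reject
  (1,3)=1 (3,3)=0 (4,0)=1 (5,1)=1 -> step gives (2,0)='0' but target has '1' -> reject
  (1,3)=1 (3,3)=1 (4,0)=0 (5,1)=0 -> step reproduces the target at every cell -> ACCEPT
  (1,3)=1 (3,3)=1 (4,0)=0 (5,1)=1 -> step gives (4,2)='1' but target has '0' -> reject
  (1,3)=1 (3,3)=1 (4,0)=1 (5,1)=0 -> step gives (3,0)='1' but target has '0' -> reject
  (1,3)=1 (3,3)=1 (4,0)=1 (5,1)=1 -> step gives (3,0)='1' but target has '0' -> reject
Unique solution: (1,3)=live, (3,3)=live, (4,0)=dead, (5,1)=dead.
Check: live-neighbor counts of every cell in the completed generation 0:
1011
2111
2123
2222
1112
0111
Applying B3/S23 to generation 0 with these counts gives:
0000
0000
1001
0001
0000
0000
which matches the target exactly.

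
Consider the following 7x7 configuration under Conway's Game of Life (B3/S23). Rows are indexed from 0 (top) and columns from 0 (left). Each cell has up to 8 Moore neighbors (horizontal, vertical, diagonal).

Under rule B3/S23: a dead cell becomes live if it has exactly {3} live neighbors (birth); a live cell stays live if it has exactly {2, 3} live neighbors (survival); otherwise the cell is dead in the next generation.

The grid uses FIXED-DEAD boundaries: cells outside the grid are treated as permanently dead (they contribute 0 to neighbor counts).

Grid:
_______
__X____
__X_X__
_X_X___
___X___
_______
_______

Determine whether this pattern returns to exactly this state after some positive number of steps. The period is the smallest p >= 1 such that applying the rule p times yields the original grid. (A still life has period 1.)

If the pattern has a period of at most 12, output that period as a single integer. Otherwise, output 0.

Answer: 2

Derivation:
Simulating and comparing each generation to the original:
Gen 0 (original, given above): 6 live cells
Gen 1: 6 live cells, differs from original
Gen 2: 6 live cells, MATCHES original -> period = 2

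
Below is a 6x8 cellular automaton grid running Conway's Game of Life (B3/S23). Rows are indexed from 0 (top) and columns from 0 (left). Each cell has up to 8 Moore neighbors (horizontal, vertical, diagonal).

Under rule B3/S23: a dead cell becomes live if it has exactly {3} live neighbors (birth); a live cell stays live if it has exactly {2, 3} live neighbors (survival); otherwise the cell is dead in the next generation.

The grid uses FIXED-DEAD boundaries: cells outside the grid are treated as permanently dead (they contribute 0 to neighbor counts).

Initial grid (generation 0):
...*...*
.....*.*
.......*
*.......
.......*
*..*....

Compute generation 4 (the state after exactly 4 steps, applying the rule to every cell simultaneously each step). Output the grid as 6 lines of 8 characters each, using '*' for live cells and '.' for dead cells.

Answer: ........
........
........
........
........
........

Derivation:
Simulating step by step:
Generation 0 (given above): 9 live cells
Generation 1: 3 live cells
......*.
.......*
......*.
........
........
........
Generation 2: 2 live cells
........
......**
........
........
........
........
Generation 3: 0 live cells
........
........
........
........
........
........
Generation 4: 0 live cells
(generation 4 grid is the final answer)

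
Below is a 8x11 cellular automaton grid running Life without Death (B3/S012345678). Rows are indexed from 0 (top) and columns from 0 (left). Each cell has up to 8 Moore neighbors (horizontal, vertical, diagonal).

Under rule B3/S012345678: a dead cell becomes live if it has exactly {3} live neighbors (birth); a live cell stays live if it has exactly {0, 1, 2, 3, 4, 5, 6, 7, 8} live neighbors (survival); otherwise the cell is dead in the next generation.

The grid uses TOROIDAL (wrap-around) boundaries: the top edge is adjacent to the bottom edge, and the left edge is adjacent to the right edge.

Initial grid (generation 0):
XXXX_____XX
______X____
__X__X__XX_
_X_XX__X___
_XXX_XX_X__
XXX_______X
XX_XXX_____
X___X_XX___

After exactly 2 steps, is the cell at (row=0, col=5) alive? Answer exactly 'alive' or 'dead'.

Simulating step by step:
Generation 0 (given above): 34 live cells
Generation 1: 48 live cells
XXXX_XXX_XX
X__X__X_X__
__XXXXXXXX_
_X_XX__X_X_
_XXX_XXXX__
XXX___X___X
XX_XXXX____
X___X_XX___
Generation 2: 53 live cells
XXXX_XXX_XX
X__X__X_X__
_XXXXXXXXXX
_X_XX__X_X_
_XXX_XXXXXX
XXX___X___X
XX_XXXX____
X___X_XXX__

Cell (0,5) at generation 2: 1 -> alive

Answer: alive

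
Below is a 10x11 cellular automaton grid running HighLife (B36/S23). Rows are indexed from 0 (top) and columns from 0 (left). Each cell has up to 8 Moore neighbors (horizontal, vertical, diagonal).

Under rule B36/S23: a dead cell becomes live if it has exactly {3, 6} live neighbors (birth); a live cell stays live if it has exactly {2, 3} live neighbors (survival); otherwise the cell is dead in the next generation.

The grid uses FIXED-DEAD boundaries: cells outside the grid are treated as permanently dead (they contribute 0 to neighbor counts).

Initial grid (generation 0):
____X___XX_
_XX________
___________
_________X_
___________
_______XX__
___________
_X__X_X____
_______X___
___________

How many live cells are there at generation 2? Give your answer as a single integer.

Answer: 0

Derivation:
Simulating step by step:
Generation 0 (given above): 12 live cells
Generation 1: 2 live cells
___________
___________
___________
___________
________X__
___________
_______X___
___________
___________
___________
Generation 2: 0 live cells
___________
___________
___________
___________
___________
___________
___________
___________
___________
___________
Population at generation 2: 0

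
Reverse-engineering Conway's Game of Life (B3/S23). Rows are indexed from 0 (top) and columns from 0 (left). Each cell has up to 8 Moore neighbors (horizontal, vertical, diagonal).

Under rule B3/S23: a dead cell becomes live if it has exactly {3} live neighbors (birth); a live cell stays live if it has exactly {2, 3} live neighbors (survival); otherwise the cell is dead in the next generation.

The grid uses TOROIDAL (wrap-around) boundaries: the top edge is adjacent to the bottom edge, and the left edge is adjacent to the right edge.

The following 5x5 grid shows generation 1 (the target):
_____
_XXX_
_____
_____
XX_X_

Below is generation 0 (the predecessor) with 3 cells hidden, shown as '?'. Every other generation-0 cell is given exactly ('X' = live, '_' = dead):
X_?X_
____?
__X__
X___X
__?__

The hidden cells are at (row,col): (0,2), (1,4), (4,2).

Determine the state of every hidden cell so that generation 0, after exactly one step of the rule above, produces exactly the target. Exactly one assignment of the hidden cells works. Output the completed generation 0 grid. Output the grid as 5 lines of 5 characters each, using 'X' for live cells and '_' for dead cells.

Answer: X_XX_
_____
__X__
X___X
_____

Derivation:
Hidden generation-0 cells (in order): (0,2), (1,4), (4,2).
A hidden cell only influences target cells in its own 3x3 neighborhood. Try each of the 2^3 = 8 assignments, step the completed generation 0 forward once under B3/S23, and compare with the target:
  (0,2)=_ (1,4)=_ (4,2)=_ -> step gives (1,1)='_' but target has 'X' -> reject
  (0,2)=_ (1,4)=_ (4,2)=X -> step gives (1,1)='_' but target has 'X' -> reject
  (0,2)=_ (1,4)=X (4,2)=_ -> step gives (0,4)='X' but target has '_' -> reject
  (0,2)=_ (1,4)=X (4,2)=X -> step gives (0,3)='X' but target has '_' -> reject
  (0,2)=X (1,4)=_ (4,2)=_ -> step reproduces the target at every cell -> ACCEPT
  (0,2)=X (1,4)=_ (4,2)=X -> step gives (0,1)='X' but target has '_' -> reject
  (0,2)=X (1,4)=X (4,2)=_ -> step gives (0,3)='X' but target has '_' -> reject
  (0,2)=X (1,4)=X (4,2)=X -> step gives (0,1)='X' but target has '_' -> reject
Unique solution: (0,2)=live, (1,4)=dead, (4,2)=dead.
Check: live-neighbor counts of every cell in the completed generation 0:
02112
13332
22022
12121
33234
Applying B3/S23 to generation 0 with these counts gives:
_____
_XXX_
_____
_____
XX_X_
which matches the target exactly.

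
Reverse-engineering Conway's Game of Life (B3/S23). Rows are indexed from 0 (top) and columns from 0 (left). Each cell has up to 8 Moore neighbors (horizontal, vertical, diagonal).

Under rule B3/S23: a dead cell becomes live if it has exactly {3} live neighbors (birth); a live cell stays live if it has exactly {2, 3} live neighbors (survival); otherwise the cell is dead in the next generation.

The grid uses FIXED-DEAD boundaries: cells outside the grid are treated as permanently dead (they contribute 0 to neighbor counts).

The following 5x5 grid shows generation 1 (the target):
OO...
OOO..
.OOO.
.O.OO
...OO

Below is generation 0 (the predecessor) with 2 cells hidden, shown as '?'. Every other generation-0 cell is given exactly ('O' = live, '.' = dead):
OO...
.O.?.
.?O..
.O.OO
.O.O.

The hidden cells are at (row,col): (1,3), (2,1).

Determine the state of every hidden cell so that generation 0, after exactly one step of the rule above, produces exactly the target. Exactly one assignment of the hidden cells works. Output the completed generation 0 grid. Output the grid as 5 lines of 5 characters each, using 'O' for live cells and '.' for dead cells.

Answer: OO...
.O...
..O..
.O.OO
.O.O.

Derivation:
Hidden generation-0 cells (in order): (1,3), (2,1).
A hidden cell only influences target cells in its own 3x3 neighborhood. Try each of the 2^2 = 4 assignments, step the completed generation 0 forward once under B3/S23, and compare with the target:
  (1,3)=. (2,1)=. -> step reproduces the target at every cell -> ACCEPT
  (1,3)=. (2,1)=O -> step gives (1,0)='.' but target has 'O' -> reject
  (1,3)=O (2,1)=. -> step gives (0,2)='O' but target has '.' -> reject
  (1,3)=O (2,1)=O -> step gives (0,2)='O' but target has '.' -> reject
Unique solution: (1,3)=dead, (2,1)=dead.
Check: live-neighbor counts of every cell in the completed generation 0:
22200
33310
23332
22532
21423
Applying B3/S23 to generation 0 with these counts gives:
OO...
OOO..
.OOO.
.O.OO
...OO
which matches the target exactly.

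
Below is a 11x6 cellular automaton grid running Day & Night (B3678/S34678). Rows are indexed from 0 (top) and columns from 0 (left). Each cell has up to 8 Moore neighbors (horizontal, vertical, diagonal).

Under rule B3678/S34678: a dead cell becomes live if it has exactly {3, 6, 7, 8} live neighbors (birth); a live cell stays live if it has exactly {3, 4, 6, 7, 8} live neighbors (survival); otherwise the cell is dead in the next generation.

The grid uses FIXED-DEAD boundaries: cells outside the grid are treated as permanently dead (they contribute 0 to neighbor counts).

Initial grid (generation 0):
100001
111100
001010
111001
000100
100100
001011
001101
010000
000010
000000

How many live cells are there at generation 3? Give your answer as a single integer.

Answer: 26

Derivation:
Simulating step by step:
Generation 0 (given above): 23 live cells
Generation 1: 22 live cells
001000
011110
010000
011010
100010
001100
011010
011100
001110
000000
000000
Generation 2: 25 live cells
011000
011100
111010
110100
000000
001110
011100
011100
011100
000100
000000
Generation 3: 26 live cells
011100
011100
111000
110000
010010
011100
011100
101010
011110
000000
000000
Population at generation 3: 26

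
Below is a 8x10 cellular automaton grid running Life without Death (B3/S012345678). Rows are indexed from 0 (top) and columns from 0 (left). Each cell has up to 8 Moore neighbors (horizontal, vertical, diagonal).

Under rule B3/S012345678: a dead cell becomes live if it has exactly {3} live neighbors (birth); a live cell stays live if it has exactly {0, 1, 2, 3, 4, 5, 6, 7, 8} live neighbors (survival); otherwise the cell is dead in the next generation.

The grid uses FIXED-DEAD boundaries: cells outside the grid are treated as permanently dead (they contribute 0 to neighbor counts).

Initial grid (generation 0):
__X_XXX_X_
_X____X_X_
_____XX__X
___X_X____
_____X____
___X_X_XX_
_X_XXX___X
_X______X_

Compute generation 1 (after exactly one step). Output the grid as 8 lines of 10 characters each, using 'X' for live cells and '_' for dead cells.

Simulating step by step:
Generation 0 (given above): 25 live cells
Generation 1: 34 live cells
(generation 1 grid is the final answer)

Answer: __X_XXX_X_
_X__X_X_XX
____XXXX_X
___X_X____
_____X____
__XX_X_XX_
_X_XXXXX_X
_XX_X___X_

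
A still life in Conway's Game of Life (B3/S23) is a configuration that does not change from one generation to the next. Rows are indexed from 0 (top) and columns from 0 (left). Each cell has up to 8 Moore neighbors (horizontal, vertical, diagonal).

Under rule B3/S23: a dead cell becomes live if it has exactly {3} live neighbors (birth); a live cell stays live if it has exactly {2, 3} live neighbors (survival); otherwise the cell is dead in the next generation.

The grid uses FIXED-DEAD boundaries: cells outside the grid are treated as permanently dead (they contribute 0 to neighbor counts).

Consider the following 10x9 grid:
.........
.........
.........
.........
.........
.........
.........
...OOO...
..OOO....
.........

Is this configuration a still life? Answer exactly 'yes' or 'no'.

Compute generation 1 and compare to generation 0 (given above):
Generation 1:
.........
.........
.........
.........
.........
.........
....O....
..O..O...
..O..O...
...O.....
Cell (6,4) differs: gen0=0 vs gen1=1 -> NOT a still life.

Answer: no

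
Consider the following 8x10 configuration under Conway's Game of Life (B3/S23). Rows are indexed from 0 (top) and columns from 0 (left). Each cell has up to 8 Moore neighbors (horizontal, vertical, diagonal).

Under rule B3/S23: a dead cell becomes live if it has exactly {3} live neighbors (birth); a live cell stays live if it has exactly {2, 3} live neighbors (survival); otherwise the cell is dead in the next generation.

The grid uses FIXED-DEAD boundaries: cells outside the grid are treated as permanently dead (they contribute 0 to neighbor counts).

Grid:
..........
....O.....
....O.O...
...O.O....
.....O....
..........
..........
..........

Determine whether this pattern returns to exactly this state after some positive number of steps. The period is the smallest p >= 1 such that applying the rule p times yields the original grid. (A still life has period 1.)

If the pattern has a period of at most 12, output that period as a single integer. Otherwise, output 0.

Simulating and comparing each generation to the original:
Gen 0 (original, given above): 6 live cells
Gen 1: 6 live cells, differs from original
Gen 2: 6 live cells, MATCHES original -> period = 2

Answer: 2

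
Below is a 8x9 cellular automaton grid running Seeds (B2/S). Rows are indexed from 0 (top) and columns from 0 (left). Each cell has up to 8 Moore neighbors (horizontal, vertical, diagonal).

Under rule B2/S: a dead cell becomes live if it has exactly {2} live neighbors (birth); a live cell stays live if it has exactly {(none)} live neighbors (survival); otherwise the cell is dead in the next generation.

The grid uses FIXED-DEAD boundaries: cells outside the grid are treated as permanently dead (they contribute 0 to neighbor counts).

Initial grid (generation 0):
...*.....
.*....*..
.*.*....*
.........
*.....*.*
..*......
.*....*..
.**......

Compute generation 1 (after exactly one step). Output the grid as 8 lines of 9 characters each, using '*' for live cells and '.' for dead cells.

Simulating step by step:
Generation 0 (given above): 14 live cells
Generation 1: 19 live cells
(generation 1 grid is the final answer)

Answer: ..*......
*..**..*.
*......*.
***.....*
.*.....*.
*....**..
*..*.....
*........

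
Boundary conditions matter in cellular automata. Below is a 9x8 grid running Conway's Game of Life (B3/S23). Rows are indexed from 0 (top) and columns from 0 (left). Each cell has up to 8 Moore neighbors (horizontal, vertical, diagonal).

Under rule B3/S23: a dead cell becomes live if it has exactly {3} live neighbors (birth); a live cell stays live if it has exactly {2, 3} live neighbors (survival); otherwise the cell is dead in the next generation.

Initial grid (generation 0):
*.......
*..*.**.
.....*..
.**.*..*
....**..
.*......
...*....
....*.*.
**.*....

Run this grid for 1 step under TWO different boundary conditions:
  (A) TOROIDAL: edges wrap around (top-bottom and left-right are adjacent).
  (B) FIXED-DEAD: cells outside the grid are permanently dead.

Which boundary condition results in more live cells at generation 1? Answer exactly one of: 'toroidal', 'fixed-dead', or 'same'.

Under TOROIDAL boundary, generation 1:
*.*.*...
....****
****.*.*
...**.*.
******..
....*...
........
..***...
**.....*
Population = 29

Under FIXED-DEAD boundary, generation 1:
........
....***.
.***.*..
...**.*.
.*****..
....*...
........
..***...
........
Population = 19

Comparison: toroidal=29, fixed-dead=19 -> toroidal

Answer: toroidal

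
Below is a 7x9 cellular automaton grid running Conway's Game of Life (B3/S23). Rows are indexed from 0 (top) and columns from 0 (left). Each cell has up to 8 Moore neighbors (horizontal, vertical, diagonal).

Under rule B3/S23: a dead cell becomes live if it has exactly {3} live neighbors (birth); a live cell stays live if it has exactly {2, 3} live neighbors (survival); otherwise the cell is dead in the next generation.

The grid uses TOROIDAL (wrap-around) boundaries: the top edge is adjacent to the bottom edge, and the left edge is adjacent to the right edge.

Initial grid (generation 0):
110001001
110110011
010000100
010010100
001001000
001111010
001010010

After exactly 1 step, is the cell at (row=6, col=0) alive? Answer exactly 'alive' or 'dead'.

Answer: alive

Derivation:
Simulating step by step:
Generation 0 (given above): 25 live cells
Generation 1: 22 live cells
000001100
000011110
010110101
011000100
011000000
011001000
101000010

Cell (6,0) at generation 1: 1 -> alive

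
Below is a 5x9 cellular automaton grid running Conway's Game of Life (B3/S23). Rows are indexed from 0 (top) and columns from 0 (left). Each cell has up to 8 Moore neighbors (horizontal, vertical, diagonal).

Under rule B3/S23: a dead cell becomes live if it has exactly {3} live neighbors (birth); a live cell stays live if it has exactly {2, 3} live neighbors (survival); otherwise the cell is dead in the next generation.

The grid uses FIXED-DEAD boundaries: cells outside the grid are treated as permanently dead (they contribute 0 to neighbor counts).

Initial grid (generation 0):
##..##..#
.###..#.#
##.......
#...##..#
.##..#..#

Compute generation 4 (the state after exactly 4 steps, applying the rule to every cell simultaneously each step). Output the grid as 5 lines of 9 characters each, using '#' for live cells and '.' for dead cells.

Answer: .##......
...#.....
.#.#.....
....#....
.####....

Derivation:
Simulating step by step:
Generation 0 (given above): 20 live cells
Generation 1: 22 live cells
##.###.#.
...###.#.
#..###.#.
#.#.##...
.#..##...
Generation 2: 15 live cells
..##.#...
##.....##
.##......
#.#......
.#.###...
Generation 3: 11 live cells
.##......
#..#.....
..#......
#...#....
.####....
Generation 4: 10 live cells
(generation 4 grid is the final answer)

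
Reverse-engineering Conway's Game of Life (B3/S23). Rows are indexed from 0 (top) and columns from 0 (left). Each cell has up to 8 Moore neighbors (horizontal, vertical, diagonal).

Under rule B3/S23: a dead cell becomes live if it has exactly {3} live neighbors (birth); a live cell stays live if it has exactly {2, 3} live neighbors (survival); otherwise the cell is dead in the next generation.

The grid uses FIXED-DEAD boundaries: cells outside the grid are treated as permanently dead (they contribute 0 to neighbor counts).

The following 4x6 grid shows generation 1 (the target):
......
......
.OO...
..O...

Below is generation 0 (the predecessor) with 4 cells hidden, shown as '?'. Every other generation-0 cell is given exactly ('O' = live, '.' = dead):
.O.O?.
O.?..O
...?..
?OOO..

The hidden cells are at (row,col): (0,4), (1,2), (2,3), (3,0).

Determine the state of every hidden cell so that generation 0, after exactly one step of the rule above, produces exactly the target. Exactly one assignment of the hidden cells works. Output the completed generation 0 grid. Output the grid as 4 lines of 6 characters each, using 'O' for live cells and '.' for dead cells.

Answer: .O.O..
O....O
......
.OOO..

Derivation:
Hidden generation-0 cells (in order): (0,4), (1,2), (2,3), (3,0).
A hidden cell only influences target cells in its own 3x3 neighborhood. Try each of the 2^4 = 16 assignments, step the completed generation 0 forward once under B3/S23, and compare with the target:
  (0,4)=. (1,2)=. (2,3)=. (3,0)=. -> step reproduces the target at every cell -> ACCEPT
  (0,4)=. (1,2)=. (2,3)=. (3,0)=O -> step gives (2,0)='O' but target has '.' -> reject
  (0,4)=. (1,2)=. (2,3)=O (3,0)=. -> step gives (1,2)='O' but target has '.' -> reject
  (0,4)=. (1,2)=. (2,3)=O (3,0)=O -> step gives (1,2)='O' but target has '.' -> reject
  (0,4)=. (1,2)=O (2,3)=. (3,0)=. -> step gives (0,1)='O' but target has '.' -> reject
  (0,4)=. (1,2)=O (2,3)=. (3,0)=O -> step gives (0,1)='O' but target has '.' -> reject
  (0,4)=. (1,2)=O (2,3)=O (3,0)=. -> step gives (0,1)='O' but target has '.' -> reject
  (0,4)=. (1,2)=O (2,3)=O (3,0)=O -> step gives (0,1)='O' but target has '.' -> reject
  (0,4)=O (1,2)=. (2,3)=. (3,0)=. -> step gives (0,4)='O' but target has '.' -> reject
  (0,4)=O (1,2)=. (2,3)=. (3,0)=O -> step gives (0,4)='O' but target has '.' -> reject
  (0,4)=O (1,2)=. (2,3)=O (3,0)=. -> step gives (0,4)='O' but target has '.' -> reject
  (0,4)=O (1,2)=. (2,3)=O (3,0)=O -> step gives (0,4)='O' but target has '.' -> reject
  (0,4)=O (1,2)=O (2,3)=. (3,0)=. -> step gives (0,1)='O' but target has '.' -> reject
  (0,4)=O (1,2)=O (2,3)=. (3,0)=O -> step gives (0,1)='O' but target has '.' -> reject
  (0,4)=O (1,2)=O (2,3)=O (3,0)=. -> step gives (0,1)='O' but target has '.' -> reject
  (0,4)=O (1,2)=O (2,3)=O (3,0)=O -> step gives (0,1)='O' but target has '.' -> reject
Unique solution: (0,4)=dead, (1,2)=dead, (2,3)=dead, (3,0)=dead.
Check: live-neighbor counts of every cell in the completed generation 0:
212021
122120
233221
112110
Applying B3/S23 to generation 0 with these counts gives:
......
......
.OO...
..O...
which matches the target exactly.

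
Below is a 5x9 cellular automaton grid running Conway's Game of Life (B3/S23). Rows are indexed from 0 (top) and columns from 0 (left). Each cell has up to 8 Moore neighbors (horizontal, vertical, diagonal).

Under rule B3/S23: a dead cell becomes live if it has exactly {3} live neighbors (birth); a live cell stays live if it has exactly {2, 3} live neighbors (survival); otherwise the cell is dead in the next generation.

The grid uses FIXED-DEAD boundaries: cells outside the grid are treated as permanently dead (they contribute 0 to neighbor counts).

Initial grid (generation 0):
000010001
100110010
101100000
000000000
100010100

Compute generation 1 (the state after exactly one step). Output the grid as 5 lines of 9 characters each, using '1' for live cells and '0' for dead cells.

Simulating step by step:
Generation 0 (given above): 12 live cells
Generation 1: 11 live cells
(generation 1 grid is the final answer)

Answer: 000110000
011010000
011110000
010100000
000000000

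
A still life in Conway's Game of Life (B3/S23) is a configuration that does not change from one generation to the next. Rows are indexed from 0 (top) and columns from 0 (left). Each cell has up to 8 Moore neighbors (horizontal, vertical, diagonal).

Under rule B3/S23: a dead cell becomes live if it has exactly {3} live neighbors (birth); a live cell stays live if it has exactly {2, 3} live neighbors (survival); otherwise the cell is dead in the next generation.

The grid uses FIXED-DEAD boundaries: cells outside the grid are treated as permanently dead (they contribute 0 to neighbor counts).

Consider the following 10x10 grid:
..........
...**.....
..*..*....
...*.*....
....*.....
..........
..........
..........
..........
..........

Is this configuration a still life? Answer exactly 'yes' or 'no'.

Compute generation 1 and compare to generation 0 (given above):
Generation 1:
..........
...**.....
..*..*....
...*.*....
....*.....
..........
..........
..........
..........
..........
The grids are IDENTICAL -> still life.

Answer: yes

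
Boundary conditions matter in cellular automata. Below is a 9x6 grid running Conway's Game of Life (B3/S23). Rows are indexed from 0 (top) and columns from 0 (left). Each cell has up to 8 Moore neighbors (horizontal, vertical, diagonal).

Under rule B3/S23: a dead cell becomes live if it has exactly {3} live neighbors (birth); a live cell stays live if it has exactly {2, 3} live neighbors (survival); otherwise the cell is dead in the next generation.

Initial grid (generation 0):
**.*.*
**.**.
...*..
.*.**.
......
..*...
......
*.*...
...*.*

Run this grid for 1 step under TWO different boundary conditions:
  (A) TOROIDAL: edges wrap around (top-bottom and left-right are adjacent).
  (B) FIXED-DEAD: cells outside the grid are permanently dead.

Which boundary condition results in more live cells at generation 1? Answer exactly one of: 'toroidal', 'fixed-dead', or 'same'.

Answer: toroidal

Derivation:
Under TOROIDAL boundary, generation 1:
.*.*..
.*.*..
**...*
..***.
..**..
......
.*....
......
...*.*
Population = 15

Under FIXED-DEAD boundary, generation 1:
**.*..
**.*..
**....
..***.
..**..
......
.*....
......
......
Population = 14

Comparison: toroidal=15, fixed-dead=14 -> toroidal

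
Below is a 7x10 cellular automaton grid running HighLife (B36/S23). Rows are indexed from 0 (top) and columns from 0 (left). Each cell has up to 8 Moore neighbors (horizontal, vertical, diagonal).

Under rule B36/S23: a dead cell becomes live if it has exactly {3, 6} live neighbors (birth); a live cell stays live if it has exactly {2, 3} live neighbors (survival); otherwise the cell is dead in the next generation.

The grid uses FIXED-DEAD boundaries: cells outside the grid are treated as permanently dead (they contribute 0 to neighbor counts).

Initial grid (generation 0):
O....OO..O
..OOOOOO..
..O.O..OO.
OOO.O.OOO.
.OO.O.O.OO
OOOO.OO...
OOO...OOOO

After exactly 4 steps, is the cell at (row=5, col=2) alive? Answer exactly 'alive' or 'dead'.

Answer: dead

Derivation:
Simulating step by step:
Generation 0 (given above): 40 live cells
Generation 1: 24 live cells
...O...O..
.OO.......
.....OO...
O..OO.O...
...OOO.OOO
....O..O..
O..O.OOOO.
Generation 2: 22 live cells
..O.......
..O...O...
.OOOOOO...
...O.O..O.
.......OO.
......O.OO
....OOOOO.
Generation 3: 14 live cells
..........
....O.O...
.O....OO..
...O.O..O.
......O...
.........O
.....OO.OO
Generation 4: 14 live cells
..........
.....OOO..
....O.OO..
.....O....
..........
.....OOOOO
........OO

Cell (5,2) at generation 4: 0 -> dead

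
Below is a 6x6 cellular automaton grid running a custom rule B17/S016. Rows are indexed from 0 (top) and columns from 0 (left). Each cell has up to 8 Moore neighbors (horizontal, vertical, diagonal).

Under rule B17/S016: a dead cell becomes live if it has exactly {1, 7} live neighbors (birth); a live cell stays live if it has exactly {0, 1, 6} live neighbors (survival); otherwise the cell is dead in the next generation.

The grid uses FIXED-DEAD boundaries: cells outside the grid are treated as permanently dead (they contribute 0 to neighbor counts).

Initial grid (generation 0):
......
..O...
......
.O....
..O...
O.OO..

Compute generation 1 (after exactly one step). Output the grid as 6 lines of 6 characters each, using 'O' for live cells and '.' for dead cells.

Answer: .OOO..
.OOO..
O..O..
OO.O..
....O.
O...O.

Derivation:
Simulating step by step:
Generation 0 (given above): 6 live cells
Generation 1: 14 live cells
(generation 1 grid is the final answer)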